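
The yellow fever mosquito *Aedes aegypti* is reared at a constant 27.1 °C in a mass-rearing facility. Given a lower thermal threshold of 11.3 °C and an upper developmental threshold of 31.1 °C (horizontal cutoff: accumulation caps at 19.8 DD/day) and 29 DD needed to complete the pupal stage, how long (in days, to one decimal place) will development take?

Daily accumulation = 27.1 − 11.3 = 15.8 DD/day.
Duration = 29 / 15.8 = 1.835 ≈ 1.8 days.

1.8 days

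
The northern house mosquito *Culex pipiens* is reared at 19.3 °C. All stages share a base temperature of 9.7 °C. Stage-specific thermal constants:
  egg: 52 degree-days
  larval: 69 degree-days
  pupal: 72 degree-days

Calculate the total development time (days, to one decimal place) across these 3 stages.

Daily accumulation at 19.3 °C = 19.3 − 9.7 = 9.6 DD/day.
Total K = 52 + 69 + 72 = 193 DD.
Total duration = 193 / 9.6 = 20.104 ≈ 20.1 days.

20.1 days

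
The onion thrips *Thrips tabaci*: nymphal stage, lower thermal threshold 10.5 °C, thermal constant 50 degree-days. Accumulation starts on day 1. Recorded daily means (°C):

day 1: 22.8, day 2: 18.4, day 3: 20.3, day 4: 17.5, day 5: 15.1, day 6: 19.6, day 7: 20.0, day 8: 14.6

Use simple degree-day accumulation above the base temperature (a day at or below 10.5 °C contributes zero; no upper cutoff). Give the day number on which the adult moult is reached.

day 6

Daily DD above 10.5 °C: 12.3, 7.9, 9.8, 7.0, 4.6, 9.1, 9.5, 4.1.
Cumulative: 12.3, 20.2, 30.0, 37.0, 41.6, 50.7, 60.2, 64.3.
The total first reaches 50 DD on day 6.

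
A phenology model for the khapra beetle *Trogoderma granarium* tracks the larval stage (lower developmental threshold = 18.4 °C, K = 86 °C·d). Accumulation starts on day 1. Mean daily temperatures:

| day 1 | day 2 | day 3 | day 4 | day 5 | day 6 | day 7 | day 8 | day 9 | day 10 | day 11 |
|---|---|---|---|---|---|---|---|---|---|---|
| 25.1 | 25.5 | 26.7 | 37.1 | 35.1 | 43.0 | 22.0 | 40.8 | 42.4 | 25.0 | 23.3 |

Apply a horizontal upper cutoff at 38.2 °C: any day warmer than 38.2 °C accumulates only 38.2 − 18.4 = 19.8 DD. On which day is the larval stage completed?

day 8

Daily DD above 18.4 °C (capped at 19.8): 6.7, 7.1, 8.3, 18.7, 16.7, 19.8, 3.6, 19.8, 19.8, 6.6, 4.9.
Cumulative: 6.7, 13.8, 22.1, 40.8, 57.5, 77.3, 80.9, 100.7, 120.5, 127.1, 132.0.
The total first reaches 86 DD on day 8.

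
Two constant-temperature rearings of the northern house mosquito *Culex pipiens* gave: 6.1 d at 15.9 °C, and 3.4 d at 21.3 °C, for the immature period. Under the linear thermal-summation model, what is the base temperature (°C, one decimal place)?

9.1 °C

Linear rate model ⇒ the product D·(T − T_b) is constant across temperatures.
6.1·(15.9 − T_b) = 3.4·(21.3 − T_b)
T_b = (6.1·15.9 − 3.4·21.3) / (6.1 − 3.4) = 24.57 / 2.7 = 9.100 °C ≈ 9.1 °C.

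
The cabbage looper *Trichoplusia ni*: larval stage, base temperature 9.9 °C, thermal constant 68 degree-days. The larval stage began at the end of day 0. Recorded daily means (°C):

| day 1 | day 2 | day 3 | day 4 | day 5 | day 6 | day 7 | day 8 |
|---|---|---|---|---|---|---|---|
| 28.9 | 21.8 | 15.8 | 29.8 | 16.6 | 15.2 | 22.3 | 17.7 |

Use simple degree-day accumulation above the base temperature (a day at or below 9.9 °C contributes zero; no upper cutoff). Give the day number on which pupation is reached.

Daily DD above 9.9 °C: 19.0, 11.9, 5.9, 19.9, 6.7, 5.3, 12.4, 7.8.
Cumulative: 19.0, 30.9, 36.8, 56.7, 63.4, 68.7, 81.1, 88.9.
The total first reaches 68 DD on day 6.

day 6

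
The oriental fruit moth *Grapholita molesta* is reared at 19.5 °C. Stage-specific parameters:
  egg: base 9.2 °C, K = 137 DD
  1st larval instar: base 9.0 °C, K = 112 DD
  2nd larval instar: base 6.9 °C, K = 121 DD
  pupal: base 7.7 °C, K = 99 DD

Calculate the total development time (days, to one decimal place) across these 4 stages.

egg: 137 / (19.5 − 9.2) = 137 / 10.3 = 13.301 d.
1st larval instar: 112 / (19.5 − 9.0) = 112 / 10.5 = 10.667 d.
2nd larval instar: 121 / (19.5 − 6.9) = 121 / 12.6 = 9.603 d.
pupal: 99 / (19.5 − 7.7) = 99 / 11.8 = 8.390 d.
Sum = 41.961 ≈ 42.0 days.

42.0 days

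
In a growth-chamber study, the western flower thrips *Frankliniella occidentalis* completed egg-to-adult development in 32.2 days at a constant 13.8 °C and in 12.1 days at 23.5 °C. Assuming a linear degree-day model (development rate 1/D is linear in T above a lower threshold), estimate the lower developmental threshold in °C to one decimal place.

Equal thermal constants: D₁(T₁ − T_b) = D₂(T₂ − T_b).
32.2·(13.8 − T_b) = 12.1·(23.5 − T_b)
T_b = (32.2·13.8 − 12.1·23.5) / (32.2 − 12.1) = 160.01 / 20.1 = 7.961 °C ≈ 8.0 °C.

8.0 °C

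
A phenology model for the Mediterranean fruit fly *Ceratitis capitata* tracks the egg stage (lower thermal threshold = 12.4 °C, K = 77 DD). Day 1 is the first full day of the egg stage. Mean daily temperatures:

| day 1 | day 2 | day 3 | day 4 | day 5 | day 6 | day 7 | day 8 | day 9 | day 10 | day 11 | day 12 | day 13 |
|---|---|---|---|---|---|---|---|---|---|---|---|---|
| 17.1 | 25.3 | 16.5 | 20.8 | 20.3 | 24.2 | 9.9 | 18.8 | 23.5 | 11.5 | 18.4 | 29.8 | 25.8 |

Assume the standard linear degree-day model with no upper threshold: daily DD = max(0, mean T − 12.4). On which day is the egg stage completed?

day 12

Daily DD above 12.4 °C: 4.7, 12.9, 4.1, 8.4, 7.9, 11.8, 0.0, 6.4, 11.1, 0.0, 6.0, 17.4, 13.4.
Cumulative: 4.7, 17.6, 21.7, 30.1, 38.0, 49.8, 49.8, 56.2, 67.3, 67.3, 73.3, 90.7, 104.1.
The total first reaches 77 DD on day 12.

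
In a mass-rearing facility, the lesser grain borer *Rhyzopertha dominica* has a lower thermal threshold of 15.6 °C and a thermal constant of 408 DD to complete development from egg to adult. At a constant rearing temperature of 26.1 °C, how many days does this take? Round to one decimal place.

Daily accumulation = 26.1 − 15.6 = 10.5 DD/day.
Duration = 408 / 10.5 = 38.857 ≈ 38.9 days.

38.9 days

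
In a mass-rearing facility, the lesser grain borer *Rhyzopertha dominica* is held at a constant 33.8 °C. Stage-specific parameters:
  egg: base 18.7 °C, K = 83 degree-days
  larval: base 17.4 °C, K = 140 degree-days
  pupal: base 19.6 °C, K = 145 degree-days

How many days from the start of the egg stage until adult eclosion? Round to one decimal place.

24.2 days

egg: 83 / (33.8 − 18.7) = 83 / 15.1 = 5.497 d.
larval: 140 / (33.8 − 17.4) = 140 / 16.4 = 8.537 d.
pupal: 145 / (33.8 − 19.6) = 145 / 14.2 = 10.211 d.
Sum = 24.245 ≈ 24.2 days.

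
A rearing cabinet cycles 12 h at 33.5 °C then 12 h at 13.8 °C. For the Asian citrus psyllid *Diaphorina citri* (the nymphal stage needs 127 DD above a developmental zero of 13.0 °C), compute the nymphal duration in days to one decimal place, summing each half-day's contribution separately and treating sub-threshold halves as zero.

Day half: max(0, 33.5 − 13.0) × 0.5 = 20.5 × 0.5 = 10.25 DD.
Night half: max(0, 13.8 − 13.0) × 0.5 = 0.8 × 0.5 = 0.40 DD.
Per 24 h: 10.65 DD/day.
Duration = 127 / 10.65 = 11.925 ≈ 11.9 days.

11.9 days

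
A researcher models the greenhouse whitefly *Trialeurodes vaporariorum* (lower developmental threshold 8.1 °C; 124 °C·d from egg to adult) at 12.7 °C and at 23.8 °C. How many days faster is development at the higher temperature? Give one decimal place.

At 12.7 °C: 124 / (12.7 − 8.1) = 124 / 4.6 = 26.957 d.
At 23.8 °C: 124 / (23.8 − 8.1) = 124 / 15.7 = 7.898 d.
Difference = |26.957 − 7.898| = 19.058 ≈ 19.1 days.

19.1 days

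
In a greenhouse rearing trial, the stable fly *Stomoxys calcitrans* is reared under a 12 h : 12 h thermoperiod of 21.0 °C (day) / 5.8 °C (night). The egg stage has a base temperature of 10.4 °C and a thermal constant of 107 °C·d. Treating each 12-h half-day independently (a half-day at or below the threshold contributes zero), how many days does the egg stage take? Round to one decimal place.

Day half: max(0, 21.0 − 10.4) × 0.5 = 10.6 × 0.5 = 5.30 DD.
Night half: max(0, 5.8 − 10.4) × 0.5 = 0.0 × 0.5 = 0.00 DD.
Per 24 h: 5.30 DD/day.
Duration = 107 / 5.30 = 20.189 ≈ 20.2 days.

20.2 days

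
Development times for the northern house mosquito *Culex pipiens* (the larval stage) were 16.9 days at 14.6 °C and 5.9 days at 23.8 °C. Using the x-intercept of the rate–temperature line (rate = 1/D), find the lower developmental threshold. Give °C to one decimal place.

Under the model K = D·(T − T_b), so D₁·(T₁ − T_b) = D₂·(T₂ − T_b).
16.9·(14.6 − T_b) = 5.9·(23.8 − T_b)
T_b = (16.9·14.6 − 5.9·23.8) / (16.9 − 5.9) = 106.32 / 11.0 = 9.665 °C ≈ 9.7 °C.

9.7 °C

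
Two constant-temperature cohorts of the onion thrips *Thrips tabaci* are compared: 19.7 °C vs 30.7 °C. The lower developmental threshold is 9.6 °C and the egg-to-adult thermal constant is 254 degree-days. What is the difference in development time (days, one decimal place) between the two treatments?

At 19.7 °C: 254 / (19.7 − 9.6) = 254 / 10.1 = 25.149 d.
At 30.7 °C: 254 / (30.7 − 9.6) = 254 / 21.1 = 12.038 d.
Difference = |25.149 − 12.038| = 13.111 ≈ 13.1 days.

13.1 days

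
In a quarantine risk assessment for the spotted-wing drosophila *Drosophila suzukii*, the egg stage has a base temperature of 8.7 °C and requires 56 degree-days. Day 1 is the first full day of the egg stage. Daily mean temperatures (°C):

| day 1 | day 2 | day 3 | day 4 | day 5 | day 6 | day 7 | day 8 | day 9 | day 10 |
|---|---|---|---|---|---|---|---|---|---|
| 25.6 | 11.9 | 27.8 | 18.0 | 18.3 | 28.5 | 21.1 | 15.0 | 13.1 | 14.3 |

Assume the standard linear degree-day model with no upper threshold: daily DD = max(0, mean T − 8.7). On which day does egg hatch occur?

day 5

Daily DD above 8.7 °C: 16.9, 3.2, 19.1, 9.3, 9.6, 19.8, 12.4, 6.3, 4.4, 5.6.
Cumulative: 16.9, 20.1, 39.2, 48.5, 58.1, 77.9, 90.3, 96.6, 101.0, 106.6.
The total first reaches 56 DD on day 5.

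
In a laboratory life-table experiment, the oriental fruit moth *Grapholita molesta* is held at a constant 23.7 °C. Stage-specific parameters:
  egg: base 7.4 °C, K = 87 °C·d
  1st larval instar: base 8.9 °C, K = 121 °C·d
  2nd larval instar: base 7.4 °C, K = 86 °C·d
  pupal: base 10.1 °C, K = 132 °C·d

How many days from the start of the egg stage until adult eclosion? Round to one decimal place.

egg: 87 / (23.7 − 7.4) = 87 / 16.3 = 5.337 d.
1st larval instar: 121 / (23.7 − 8.9) = 121 / 14.8 = 8.176 d.
2nd larval instar: 86 / (23.7 − 7.4) = 86 / 16.3 = 5.276 d.
pupal: 132 / (23.7 − 10.1) = 132 / 13.6 = 9.706 d.
Sum = 28.495 ≈ 28.5 days.

28.5 days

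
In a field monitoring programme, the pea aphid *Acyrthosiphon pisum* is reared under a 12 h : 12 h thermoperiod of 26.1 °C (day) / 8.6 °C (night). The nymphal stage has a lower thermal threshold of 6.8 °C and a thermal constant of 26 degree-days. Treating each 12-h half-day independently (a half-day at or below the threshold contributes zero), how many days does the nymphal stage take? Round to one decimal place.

Day half: max(0, 26.1 − 6.8) × 0.5 = 19.3 × 0.5 = 9.65 DD.
Night half: max(0, 8.6 − 6.8) × 0.5 = 1.8 × 0.5 = 0.90 DD.
Per 24 h: 10.55 DD/day.
Duration = 26 / 10.55 = 2.464 ≈ 2.5 days.

2.5 days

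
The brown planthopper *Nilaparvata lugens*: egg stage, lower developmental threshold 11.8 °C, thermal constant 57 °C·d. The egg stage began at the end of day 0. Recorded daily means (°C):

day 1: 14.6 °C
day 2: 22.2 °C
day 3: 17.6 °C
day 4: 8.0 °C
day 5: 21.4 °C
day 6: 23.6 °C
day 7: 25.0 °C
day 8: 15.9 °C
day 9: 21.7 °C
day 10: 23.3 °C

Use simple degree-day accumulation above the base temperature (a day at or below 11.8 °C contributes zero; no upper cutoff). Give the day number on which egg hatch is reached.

day 8

Daily DD above 11.8 °C: 2.8, 10.4, 5.8, 0.0, 9.6, 11.8, 13.2, 4.1, 9.9, 11.5.
Cumulative: 2.8, 13.2, 19.0, 19.0, 28.6, 40.4, 53.6, 57.7, 67.6, 79.1.
The total first reaches 57 DD on day 8.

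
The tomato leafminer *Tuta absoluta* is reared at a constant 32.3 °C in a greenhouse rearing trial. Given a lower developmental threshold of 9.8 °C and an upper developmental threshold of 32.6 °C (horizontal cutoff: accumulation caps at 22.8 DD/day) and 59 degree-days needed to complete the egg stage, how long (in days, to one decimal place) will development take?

Daily accumulation = 32.3 − 9.8 = 22.5 DD/day.
Duration = 59 / 22.5 = 2.622 ≈ 2.6 days.

2.6 days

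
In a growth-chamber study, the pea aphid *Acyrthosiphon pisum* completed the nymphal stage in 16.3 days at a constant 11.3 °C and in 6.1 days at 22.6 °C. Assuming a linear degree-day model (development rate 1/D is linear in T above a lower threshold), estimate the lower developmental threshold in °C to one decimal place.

Under the model K = D·(T − T_b), so D₁·(T₁ − T_b) = D₂·(T₂ − T_b).
16.3·(11.3 − T_b) = 6.1·(22.6 − T_b)
T_b = (16.3·11.3 − 6.1·22.6) / (16.3 − 6.1) = 46.33 / 10.2 = 4.542 °C ≈ 4.5 °C.

4.5 °C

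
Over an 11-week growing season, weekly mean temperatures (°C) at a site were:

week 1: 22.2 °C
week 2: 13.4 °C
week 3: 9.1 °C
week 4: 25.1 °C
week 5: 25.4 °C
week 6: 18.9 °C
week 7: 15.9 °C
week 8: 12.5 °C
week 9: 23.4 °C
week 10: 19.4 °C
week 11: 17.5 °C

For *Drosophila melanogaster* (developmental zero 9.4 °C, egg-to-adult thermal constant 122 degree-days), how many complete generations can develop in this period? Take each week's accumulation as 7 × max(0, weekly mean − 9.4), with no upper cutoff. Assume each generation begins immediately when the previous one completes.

5 generations

Weekly DD (7 × max(0, T̄ − 9.4)): 89.6, 28.0, 0.0, 109.9, 112.0, 66.5, 45.5, 21.7, 98.0, 70.0, 56.7.
Season total = 697.9 DD.
Complete generations = ⌊697.9 / 122⌋ = 5.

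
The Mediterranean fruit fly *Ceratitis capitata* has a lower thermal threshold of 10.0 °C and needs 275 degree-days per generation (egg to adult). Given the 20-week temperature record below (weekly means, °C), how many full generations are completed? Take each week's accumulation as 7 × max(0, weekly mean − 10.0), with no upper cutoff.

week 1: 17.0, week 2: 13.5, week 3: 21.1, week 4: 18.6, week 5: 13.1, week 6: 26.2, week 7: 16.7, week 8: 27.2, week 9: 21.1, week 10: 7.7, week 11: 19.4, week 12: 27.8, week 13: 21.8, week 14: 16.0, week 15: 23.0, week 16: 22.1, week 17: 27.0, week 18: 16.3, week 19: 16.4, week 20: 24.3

5 generations

Weekly DD (7 × max(0, T̄ − 10.0)): 49.0, 24.5, 77.7, 60.2, 21.7, 113.4, 46.9, 120.4, 77.7, 0.0, 65.8, 124.6, 82.6, 42.0, 91.0, 84.7, 119.0, 44.1, 44.8, 100.1.
Season total = 1390.2 DD.
Complete generations = ⌊1390.2 / 275⌋ = 5.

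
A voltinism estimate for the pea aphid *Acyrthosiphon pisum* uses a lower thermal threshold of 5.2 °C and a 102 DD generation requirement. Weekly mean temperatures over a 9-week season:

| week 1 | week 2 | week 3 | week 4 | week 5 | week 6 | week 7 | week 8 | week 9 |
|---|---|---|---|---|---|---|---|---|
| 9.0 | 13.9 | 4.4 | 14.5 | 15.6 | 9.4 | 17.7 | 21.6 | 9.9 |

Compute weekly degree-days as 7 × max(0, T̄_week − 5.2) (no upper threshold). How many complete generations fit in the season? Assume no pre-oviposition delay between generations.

4 generations

Weekly DD (7 × max(0, T̄ − 5.2)): 26.6, 60.9, 0.0, 65.1, 72.8, 29.4, 87.5, 114.8, 32.9.
Season total = 490.0 DD.
Complete generations = ⌊490.0 / 102⌋ = 4.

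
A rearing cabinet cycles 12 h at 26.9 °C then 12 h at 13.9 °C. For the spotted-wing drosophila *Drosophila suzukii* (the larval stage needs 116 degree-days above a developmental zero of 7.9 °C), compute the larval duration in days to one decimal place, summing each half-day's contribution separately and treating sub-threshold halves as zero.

9.3 days

Day half: max(0, 26.9 − 7.9) × 0.5 = 19.0 × 0.5 = 9.50 DD.
Night half: max(0, 13.9 − 7.9) × 0.5 = 6.0 × 0.5 = 3.00 DD.
Per 24 h: 12.50 DD/day.
Duration = 116 / 12.50 = 9.280 ≈ 9.3 days.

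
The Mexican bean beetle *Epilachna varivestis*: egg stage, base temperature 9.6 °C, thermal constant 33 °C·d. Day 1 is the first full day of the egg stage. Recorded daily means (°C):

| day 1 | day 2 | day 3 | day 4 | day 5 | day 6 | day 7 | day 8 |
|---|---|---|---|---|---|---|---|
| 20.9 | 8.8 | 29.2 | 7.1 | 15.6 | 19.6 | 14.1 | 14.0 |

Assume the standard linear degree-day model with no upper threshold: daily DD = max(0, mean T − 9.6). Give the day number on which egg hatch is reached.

Daily DD above 9.6 °C: 11.3, 0.0, 19.6, 0.0, 6.0, 10.0, 4.5, 4.4.
Cumulative: 11.3, 11.3, 30.9, 30.9, 36.9, 46.9, 51.4, 55.8.
The total first reaches 33 DD on day 5.

day 5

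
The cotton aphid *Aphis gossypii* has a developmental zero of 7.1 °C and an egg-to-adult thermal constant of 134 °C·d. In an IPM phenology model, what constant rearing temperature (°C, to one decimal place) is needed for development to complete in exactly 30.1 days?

Required daily accumulation = 134 / 30.1 = 4.452 DD/day.
T = T_base + 4.452 = 7.1 + 4.452 = 11.552 ≈ 11.6 °C.

11.6 °C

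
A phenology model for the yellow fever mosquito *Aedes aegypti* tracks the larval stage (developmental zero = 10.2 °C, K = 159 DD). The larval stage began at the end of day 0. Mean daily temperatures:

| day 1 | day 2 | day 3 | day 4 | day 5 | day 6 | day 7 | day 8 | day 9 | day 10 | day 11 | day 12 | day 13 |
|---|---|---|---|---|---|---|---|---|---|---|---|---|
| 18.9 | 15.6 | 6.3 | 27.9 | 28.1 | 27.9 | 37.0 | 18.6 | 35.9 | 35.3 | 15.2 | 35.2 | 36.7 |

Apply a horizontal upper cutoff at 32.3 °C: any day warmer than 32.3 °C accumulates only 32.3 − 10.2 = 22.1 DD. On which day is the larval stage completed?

Daily DD above 10.2 °C (capped at 22.1): 8.7, 5.4, 0.0, 17.7, 17.9, 17.7, 22.1, 8.4, 22.1, 22.1, 5.0, 22.1, 22.1.
Cumulative: 8.7, 14.1, 14.1, 31.8, 49.7, 67.4, 89.5, 97.9, 120.0, 142.1, 147.1, 169.2, 191.3.
The total first reaches 159 DD on day 12.

day 12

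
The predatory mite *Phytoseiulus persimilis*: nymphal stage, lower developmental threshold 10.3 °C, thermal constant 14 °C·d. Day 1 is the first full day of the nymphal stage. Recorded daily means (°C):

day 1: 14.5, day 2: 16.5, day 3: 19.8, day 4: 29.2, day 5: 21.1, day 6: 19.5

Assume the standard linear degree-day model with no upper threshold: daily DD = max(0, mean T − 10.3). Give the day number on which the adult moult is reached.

day 3

Daily DD above 10.3 °C: 4.2, 6.2, 9.5, 18.9, 10.8, 9.2.
Cumulative: 4.2, 10.4, 19.9, 38.8, 49.6, 58.8.
The total first reaches 14 DD on day 3.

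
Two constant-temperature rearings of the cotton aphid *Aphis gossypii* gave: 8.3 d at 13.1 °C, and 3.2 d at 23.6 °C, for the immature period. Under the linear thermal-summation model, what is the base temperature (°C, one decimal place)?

Equal thermal constants: D₁(T₁ − T_b) = D₂(T₂ − T_b).
8.3·(13.1 − T_b) = 3.2·(23.6 − T_b)
T_b = (8.3·13.1 − 3.2·23.6) / (8.3 − 3.2) = 33.21 / 5.1 = 6.512 °C ≈ 6.5 °C.

6.5 °C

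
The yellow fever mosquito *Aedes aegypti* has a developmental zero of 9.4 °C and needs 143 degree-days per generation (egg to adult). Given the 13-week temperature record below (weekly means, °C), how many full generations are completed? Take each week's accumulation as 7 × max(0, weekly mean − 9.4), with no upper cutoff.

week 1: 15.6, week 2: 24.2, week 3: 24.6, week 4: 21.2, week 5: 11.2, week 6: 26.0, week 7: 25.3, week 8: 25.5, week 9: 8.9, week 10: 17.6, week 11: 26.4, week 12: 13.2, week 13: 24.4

Weekly DD (7 × max(0, T̄ − 9.4)): 43.4, 103.6, 106.4, 82.6, 12.6, 116.2, 111.3, 112.7, 0.0, 57.4, 119.0, 26.6, 105.0.
Season total = 996.8 DD.
Complete generations = ⌊996.8 / 143⌋ = 6.

6 generations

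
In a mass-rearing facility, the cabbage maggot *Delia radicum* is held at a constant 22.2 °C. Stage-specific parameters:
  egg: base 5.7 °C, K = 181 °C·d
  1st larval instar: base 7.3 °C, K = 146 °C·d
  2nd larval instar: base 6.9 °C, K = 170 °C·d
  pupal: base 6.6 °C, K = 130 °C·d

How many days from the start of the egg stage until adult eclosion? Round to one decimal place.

40.2 days

egg: 181 / (22.2 − 5.7) = 181 / 16.5 = 10.970 d.
1st larval instar: 146 / (22.2 − 7.3) = 146 / 14.9 = 9.799 d.
2nd larval instar: 170 / (22.2 − 6.9) = 170 / 15.3 = 11.111 d.
pupal: 130 / (22.2 − 6.6) = 130 / 15.6 = 8.333 d.
Sum = 40.213 ≈ 40.2 days.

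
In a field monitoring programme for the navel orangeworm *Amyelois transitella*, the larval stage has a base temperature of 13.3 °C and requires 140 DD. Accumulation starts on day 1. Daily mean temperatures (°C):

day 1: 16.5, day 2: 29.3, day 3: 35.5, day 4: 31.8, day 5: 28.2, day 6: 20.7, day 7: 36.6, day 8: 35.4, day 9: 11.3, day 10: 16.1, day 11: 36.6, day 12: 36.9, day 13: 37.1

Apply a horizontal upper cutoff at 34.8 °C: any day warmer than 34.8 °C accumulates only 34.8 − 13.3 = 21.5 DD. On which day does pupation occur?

Daily DD above 13.3 °C (capped at 21.5): 3.2, 16.0, 21.5, 18.5, 14.9, 7.4, 21.5, 21.5, 0.0, 2.8, 21.5, 21.5, 21.5.
Cumulative: 3.2, 19.2, 40.7, 59.2, 74.1, 81.5, 103.0, 124.5, 124.5, 127.3, 148.8, 170.3, 191.8.
The total first reaches 140 DD on day 11.

day 11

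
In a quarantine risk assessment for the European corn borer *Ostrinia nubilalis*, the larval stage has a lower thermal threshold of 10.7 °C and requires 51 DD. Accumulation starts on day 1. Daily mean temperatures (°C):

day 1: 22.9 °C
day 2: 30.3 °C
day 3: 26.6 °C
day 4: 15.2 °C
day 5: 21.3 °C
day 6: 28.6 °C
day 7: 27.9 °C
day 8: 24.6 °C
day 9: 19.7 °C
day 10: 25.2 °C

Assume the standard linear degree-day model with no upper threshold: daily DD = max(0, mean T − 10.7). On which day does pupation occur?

day 4

Daily DD above 10.7 °C: 12.2, 19.6, 15.9, 4.5, 10.6, 17.9, 17.2, 13.9, 9.0, 14.5.
Cumulative: 12.2, 31.8, 47.7, 52.2, 62.8, 80.7, 97.9, 111.8, 120.8, 135.3.
The total first reaches 51 DD on day 4.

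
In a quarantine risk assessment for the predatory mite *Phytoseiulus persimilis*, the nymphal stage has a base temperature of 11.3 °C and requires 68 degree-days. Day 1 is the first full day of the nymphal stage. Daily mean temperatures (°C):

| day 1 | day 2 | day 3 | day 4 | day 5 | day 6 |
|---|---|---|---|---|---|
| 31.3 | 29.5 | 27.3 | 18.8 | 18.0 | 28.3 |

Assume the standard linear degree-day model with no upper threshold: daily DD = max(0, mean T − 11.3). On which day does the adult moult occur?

day 5

Daily DD above 11.3 °C: 20.0, 18.2, 16.0, 7.5, 6.7, 17.0.
Cumulative: 20.0, 38.2, 54.2, 61.7, 68.4, 85.4.
The total first reaches 68 DD on day 5.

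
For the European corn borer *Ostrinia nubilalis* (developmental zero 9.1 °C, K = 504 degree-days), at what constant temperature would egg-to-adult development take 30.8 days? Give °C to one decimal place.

25.5 °C

Required daily accumulation = 504 / 30.8 = 16.364 DD/day.
T = T_base + 16.364 = 9.1 + 16.364 = 25.464 ≈ 25.5 °C.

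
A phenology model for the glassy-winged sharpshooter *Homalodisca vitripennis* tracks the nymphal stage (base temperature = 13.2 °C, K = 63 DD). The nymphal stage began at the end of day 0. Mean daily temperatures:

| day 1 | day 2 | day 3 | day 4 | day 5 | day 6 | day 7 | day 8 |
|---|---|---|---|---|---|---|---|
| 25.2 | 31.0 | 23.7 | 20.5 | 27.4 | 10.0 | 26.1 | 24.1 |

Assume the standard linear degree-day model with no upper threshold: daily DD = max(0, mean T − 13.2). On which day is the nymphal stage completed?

day 7

Daily DD above 13.2 °C: 12.0, 17.8, 10.5, 7.3, 14.2, 0.0, 12.9, 10.9.
Cumulative: 12.0, 29.8, 40.3, 47.6, 61.8, 61.8, 74.7, 85.6.
The total first reaches 63 DD on day 7.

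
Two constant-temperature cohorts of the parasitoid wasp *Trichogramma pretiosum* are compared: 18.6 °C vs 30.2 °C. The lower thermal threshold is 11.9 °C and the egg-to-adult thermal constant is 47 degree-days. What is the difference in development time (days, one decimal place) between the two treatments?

4.4 days

At 18.6 °C: 47 / (18.6 − 11.9) = 47 / 6.7 = 7.015 d.
At 30.2 °C: 47 / (30.2 − 11.9) = 47 / 18.3 = 2.568 d.
Difference = |7.015 − 2.568| = 4.447 ≈ 4.4 days.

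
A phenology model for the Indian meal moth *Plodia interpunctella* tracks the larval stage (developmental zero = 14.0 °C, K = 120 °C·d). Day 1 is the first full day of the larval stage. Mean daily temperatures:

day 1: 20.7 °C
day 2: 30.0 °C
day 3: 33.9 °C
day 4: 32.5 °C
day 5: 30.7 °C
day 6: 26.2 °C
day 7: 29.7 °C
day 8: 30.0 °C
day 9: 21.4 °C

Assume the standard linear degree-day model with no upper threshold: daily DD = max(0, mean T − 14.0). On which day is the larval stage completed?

Daily DD above 14.0 °C: 6.7, 16.0, 19.9, 18.5, 16.7, 12.2, 15.7, 16.0, 7.4.
Cumulative: 6.7, 22.7, 42.6, 61.1, 77.8, 90.0, 105.7, 121.7, 129.1.
The total first reaches 120 DD on day 8.

day 8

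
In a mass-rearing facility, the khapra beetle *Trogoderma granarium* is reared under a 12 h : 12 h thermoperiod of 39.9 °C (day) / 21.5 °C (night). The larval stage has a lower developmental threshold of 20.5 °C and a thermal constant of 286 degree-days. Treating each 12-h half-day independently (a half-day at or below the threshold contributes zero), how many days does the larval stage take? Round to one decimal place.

Day half: max(0, 39.9 − 20.5) × 0.5 = 19.4 × 0.5 = 9.70 DD.
Night half: max(0, 21.5 − 20.5) × 0.5 = 1.0 × 0.5 = 0.50 DD.
Per 24 h: 10.20 DD/day.
Duration = 286 / 10.20 = 28.039 ≈ 28.0 days.

28.0 days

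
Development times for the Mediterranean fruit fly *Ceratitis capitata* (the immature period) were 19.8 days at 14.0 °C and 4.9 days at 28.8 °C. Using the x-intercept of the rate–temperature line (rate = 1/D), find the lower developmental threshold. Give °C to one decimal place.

Linear rate model ⇒ the product D·(T − T_b) is constant across temperatures.
19.8·(14.0 − T_b) = 4.9·(28.8 − T_b)
T_b = (19.8·14.0 − 4.9·28.8) / (19.8 − 4.9) = 136.08 / 14.9 = 9.133 °C ≈ 9.1 °C.

9.1 °C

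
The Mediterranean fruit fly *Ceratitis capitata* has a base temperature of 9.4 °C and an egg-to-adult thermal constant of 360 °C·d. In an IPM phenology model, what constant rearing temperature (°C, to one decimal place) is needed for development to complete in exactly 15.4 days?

Required daily accumulation = 360 / 15.4 = 23.377 DD/day.
T = T_base + 23.377 = 9.4 + 23.377 = 32.777 ≈ 32.8 °C.

32.8 °C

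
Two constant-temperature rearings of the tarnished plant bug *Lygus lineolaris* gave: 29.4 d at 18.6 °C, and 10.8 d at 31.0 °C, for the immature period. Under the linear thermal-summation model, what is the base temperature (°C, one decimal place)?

Equal thermal constants: D₁(T₁ − T_b) = D₂(T₂ − T_b).
29.4·(18.6 − T_b) = 10.8·(31.0 − T_b)
T_b = (29.4·18.6 − 10.8·31.0) / (29.4 − 10.8) = 212.04 / 18.6 = 11.400 °C ≈ 11.4 °C.

11.4 °C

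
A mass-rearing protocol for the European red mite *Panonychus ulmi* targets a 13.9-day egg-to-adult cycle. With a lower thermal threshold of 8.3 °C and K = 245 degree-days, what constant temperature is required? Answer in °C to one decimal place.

Required daily accumulation = 245 / 13.9 = 17.626 DD/day.
T = T_base + 17.626 = 8.3 + 17.626 = 25.926 ≈ 25.9 °C.

25.9 °C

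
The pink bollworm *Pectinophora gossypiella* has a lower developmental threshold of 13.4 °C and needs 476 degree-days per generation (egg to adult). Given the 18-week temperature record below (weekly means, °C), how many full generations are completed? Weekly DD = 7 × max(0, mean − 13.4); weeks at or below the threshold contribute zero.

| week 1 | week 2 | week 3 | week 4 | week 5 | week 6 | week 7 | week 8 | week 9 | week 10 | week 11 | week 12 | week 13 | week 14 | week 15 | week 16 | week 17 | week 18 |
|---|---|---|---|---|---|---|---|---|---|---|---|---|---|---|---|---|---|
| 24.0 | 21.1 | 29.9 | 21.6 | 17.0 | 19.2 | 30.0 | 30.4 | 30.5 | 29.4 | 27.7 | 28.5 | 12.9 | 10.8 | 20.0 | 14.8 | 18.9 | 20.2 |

2 generations

Weekly DD (7 × max(0, T̄ − 13.4)): 74.2, 53.9, 115.5, 57.4, 25.2, 40.6, 116.2, 119.0, 119.7, 112.0, 100.1, 105.7, 0.0, 0.0, 46.2, 9.8, 38.5, 47.6.
Season total = 1181.6 DD.
Complete generations = ⌊1181.6 / 476⌋ = 2.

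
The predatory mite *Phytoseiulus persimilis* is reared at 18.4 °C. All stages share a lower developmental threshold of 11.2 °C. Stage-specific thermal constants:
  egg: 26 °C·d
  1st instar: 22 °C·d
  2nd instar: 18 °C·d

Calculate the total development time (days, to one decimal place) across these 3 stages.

Daily accumulation at 18.4 °C = 18.4 − 11.2 = 7.2 DD/day.
Total K = 26 + 22 + 18 = 66 DD.
Total duration = 66 / 7.2 = 9.167 ≈ 9.2 days.

9.2 days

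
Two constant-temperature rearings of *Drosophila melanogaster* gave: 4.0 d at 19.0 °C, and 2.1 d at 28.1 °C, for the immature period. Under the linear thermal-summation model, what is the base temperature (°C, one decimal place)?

8.9 °C

Equal thermal constants: D₁(T₁ − T_b) = D₂(T₂ − T_b).
4.0·(19.0 − T_b) = 2.1·(28.1 − T_b)
T_b = (4.0·19.0 − 2.1·28.1) / (4.0 − 2.1) = 16.99 / 1.9 = 8.942 °C ≈ 8.9 °C.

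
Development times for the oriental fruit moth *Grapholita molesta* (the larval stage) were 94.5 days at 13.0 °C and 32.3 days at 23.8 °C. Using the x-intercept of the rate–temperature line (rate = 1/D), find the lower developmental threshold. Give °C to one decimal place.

7.4 °C

Equal thermal constants: D₁(T₁ − T_b) = D₂(T₂ − T_b).
94.5·(13.0 − T_b) = 32.3·(23.8 − T_b)
T_b = (94.5·13.0 − 32.3·23.8) / (94.5 − 32.3) = 459.76 / 62.2 = 7.392 °C ≈ 7.4 °C.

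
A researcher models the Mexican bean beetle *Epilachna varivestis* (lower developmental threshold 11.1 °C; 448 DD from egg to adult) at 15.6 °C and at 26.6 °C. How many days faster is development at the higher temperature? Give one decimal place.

70.7 days

At 15.6 °C: 448 / (15.6 − 11.1) = 448 / 4.5 = 99.556 d.
At 26.6 °C: 448 / (26.6 − 11.1) = 448 / 15.5 = 28.903 d.
Difference = |99.556 − 28.903| = 70.652 ≈ 70.7 days.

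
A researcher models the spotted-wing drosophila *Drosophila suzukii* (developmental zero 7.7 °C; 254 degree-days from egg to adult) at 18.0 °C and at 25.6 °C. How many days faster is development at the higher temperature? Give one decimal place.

At 18.0 °C: 254 / (18.0 − 7.7) = 254 / 10.3 = 24.660 d.
At 25.6 °C: 254 / (25.6 − 7.7) = 254 / 17.9 = 14.190 d.
Difference = |24.660 − 14.190| = 10.470 ≈ 10.5 days.

10.5 days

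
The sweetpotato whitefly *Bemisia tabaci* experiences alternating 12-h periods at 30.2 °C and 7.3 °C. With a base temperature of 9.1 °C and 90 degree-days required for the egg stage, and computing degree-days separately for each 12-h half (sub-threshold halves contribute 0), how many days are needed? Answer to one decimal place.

Day half: max(0, 30.2 − 9.1) × 0.5 = 21.1 × 0.5 = 10.55 DD.
Night half: max(0, 7.3 − 9.1) × 0.5 = 0.0 × 0.5 = 0.00 DD.
Per 24 h: 10.55 DD/day.
Duration = 90 / 10.55 = 8.531 ≈ 8.5 days.

8.5 days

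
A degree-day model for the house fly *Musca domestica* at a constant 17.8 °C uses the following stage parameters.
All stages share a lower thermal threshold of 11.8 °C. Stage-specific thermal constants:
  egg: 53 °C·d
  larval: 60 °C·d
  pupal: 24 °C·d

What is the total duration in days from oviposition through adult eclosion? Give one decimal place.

22.8 days

Daily accumulation at 17.8 °C = 17.8 − 11.8 = 6.0 DD/day.
Total K = 53 + 60 + 24 = 137 DD.
Total duration = 137 / 6.0 = 22.833 ≈ 22.8 days.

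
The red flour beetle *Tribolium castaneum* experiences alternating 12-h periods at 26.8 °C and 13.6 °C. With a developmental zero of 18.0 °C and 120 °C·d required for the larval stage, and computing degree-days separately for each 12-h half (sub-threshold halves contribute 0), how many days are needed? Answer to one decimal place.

Day half: max(0, 26.8 − 18.0) × 0.5 = 8.8 × 0.5 = 4.40 DD.
Night half: max(0, 13.6 − 18.0) × 0.5 = 0.0 × 0.5 = 0.00 DD.
Per 24 h: 4.40 DD/day.
Duration = 120 / 4.40 = 27.273 ≈ 27.3 days.

27.3 days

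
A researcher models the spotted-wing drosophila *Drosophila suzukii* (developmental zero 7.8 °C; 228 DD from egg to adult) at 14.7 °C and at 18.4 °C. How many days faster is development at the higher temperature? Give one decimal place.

11.5 days

At 14.7 °C: 228 / (14.7 − 7.8) = 228 / 6.9 = 33.043 d.
At 18.4 °C: 228 / (18.4 − 7.8) = 228 / 10.6 = 21.509 d.
Difference = |33.043 − 21.509| = 11.534 ≈ 11.5 days.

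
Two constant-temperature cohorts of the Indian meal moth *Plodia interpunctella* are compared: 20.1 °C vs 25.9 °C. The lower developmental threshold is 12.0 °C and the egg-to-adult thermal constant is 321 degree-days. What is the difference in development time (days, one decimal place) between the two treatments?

At 20.1 °C: 321 / (20.1 − 12.0) = 321 / 8.1 = 39.630 d.
At 25.9 °C: 321 / (25.9 − 12.0) = 321 / 13.9 = 23.094 d.
Difference = |39.630 − 23.094| = 16.536 ≈ 16.5 days.

16.5 days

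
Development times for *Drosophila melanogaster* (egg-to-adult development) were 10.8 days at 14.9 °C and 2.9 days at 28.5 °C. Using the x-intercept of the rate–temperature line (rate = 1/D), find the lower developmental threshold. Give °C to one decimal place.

Equal thermal constants: D₁(T₁ − T_b) = D₂(T₂ − T_b).
10.8·(14.9 − T_b) = 2.9·(28.5 − T_b)
T_b = (10.8·14.9 − 2.9·28.5) / (10.8 − 2.9) = 78.27 / 7.9 = 9.908 °C ≈ 9.9 °C.

9.9 °C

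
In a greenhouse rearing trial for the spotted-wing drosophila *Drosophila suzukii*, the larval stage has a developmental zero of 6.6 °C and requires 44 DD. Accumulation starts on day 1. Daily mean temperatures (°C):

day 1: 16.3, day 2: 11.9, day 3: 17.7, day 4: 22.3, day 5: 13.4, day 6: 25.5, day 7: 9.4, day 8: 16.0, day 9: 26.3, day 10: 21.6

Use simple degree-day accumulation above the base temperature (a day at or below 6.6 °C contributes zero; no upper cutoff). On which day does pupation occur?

day 5

Daily DD above 6.6 °C: 9.7, 5.3, 11.1, 15.7, 6.8, 18.9, 2.8, 9.4, 19.7, 15.0.
Cumulative: 9.7, 15.0, 26.1, 41.8, 48.6, 67.5, 70.3, 79.7, 99.4, 114.4.
The total first reaches 44 DD on day 5.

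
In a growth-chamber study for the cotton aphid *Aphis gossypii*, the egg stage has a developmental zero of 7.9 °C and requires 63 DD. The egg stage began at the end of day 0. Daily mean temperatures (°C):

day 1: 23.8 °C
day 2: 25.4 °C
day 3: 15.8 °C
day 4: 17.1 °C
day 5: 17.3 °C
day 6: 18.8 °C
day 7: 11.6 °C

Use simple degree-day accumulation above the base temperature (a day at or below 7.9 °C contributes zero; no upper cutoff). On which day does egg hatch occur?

Daily DD above 7.9 °C: 15.9, 17.5, 7.9, 9.2, 9.4, 10.9, 3.7.
Cumulative: 15.9, 33.4, 41.3, 50.5, 59.9, 70.8, 74.5.
The total first reaches 63 DD on day 6.

day 6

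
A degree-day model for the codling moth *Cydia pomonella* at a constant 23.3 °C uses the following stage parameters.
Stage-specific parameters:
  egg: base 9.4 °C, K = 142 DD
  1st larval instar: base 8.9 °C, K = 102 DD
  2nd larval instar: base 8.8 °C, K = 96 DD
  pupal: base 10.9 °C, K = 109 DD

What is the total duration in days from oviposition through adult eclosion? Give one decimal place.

egg: 142 / (23.3 − 9.4) = 142 / 13.9 = 10.216 d.
1st larval instar: 102 / (23.3 − 8.9) = 102 / 14.4 = 7.083 d.
2nd larval instar: 96 / (23.3 − 8.8) = 96 / 14.5 = 6.621 d.
pupal: 109 / (23.3 − 10.9) = 109 / 12.4 = 8.790 d.
Sum = 32.710 ≈ 32.7 days.

32.7 days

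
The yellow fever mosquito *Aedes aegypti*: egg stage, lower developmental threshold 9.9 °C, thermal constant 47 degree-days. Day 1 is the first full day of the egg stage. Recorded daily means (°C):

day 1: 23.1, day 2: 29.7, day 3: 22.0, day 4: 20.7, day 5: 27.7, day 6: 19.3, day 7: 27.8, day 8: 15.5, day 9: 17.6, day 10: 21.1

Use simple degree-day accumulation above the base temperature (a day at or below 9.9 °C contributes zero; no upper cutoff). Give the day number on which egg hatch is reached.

day 4

Daily DD above 9.9 °C: 13.2, 19.8, 12.1, 10.8, 17.8, 9.4, 17.9, 5.6, 7.7, 11.2.
Cumulative: 13.2, 33.0, 45.1, 55.9, 73.7, 83.1, 101.0, 106.6, 114.3, 125.5.
The total first reaches 47 DD on day 4.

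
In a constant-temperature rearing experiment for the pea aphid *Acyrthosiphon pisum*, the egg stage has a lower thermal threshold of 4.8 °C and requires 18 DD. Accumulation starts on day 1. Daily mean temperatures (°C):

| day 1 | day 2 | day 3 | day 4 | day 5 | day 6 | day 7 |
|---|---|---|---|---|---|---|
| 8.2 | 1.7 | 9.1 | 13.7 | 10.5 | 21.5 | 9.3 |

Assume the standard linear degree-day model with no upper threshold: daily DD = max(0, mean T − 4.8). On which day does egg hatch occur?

Daily DD above 4.8 °C: 3.4, 0.0, 4.3, 8.9, 5.7, 16.7, 4.5.
Cumulative: 3.4, 3.4, 7.7, 16.6, 22.3, 39.0, 43.5.
The total first reaches 18 DD on day 5.

day 5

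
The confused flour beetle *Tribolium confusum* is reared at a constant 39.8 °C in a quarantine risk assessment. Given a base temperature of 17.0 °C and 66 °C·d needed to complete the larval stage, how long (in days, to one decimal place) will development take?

2.9 days

Daily accumulation = 39.8 − 17.0 = 22.8 DD/day.
Duration = 66 / 22.8 = 2.895 ≈ 2.9 days.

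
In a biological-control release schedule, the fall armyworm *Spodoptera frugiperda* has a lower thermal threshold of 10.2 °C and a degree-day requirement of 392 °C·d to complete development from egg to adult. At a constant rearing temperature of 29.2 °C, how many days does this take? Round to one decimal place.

20.6 days

Daily accumulation = 29.2 − 10.2 = 19.0 DD/day.
Duration = 392 / 19.0 = 20.632 ≈ 20.6 days.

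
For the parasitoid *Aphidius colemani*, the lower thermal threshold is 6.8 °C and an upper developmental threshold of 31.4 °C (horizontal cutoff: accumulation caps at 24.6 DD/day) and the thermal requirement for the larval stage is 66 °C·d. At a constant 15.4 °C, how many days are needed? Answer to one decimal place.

Daily accumulation = 15.4 − 6.8 = 8.6 DD/day.
Duration = 66 / 8.6 = 7.674 ≈ 7.7 days.

7.7 days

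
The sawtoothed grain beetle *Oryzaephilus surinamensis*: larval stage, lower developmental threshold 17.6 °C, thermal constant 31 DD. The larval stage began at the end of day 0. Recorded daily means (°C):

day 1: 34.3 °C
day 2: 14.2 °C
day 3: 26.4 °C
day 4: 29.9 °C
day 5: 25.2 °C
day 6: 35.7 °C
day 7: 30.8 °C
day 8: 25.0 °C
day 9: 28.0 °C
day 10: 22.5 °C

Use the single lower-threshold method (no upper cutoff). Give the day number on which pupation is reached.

Daily DD above 17.6 °C: 16.7, 0.0, 8.8, 12.3, 7.6, 18.1, 13.2, 7.4, 10.4, 4.9.
Cumulative: 16.7, 16.7, 25.5, 37.8, 45.4, 63.5, 76.7, 84.1, 94.5, 99.4.
The total first reaches 31 DD on day 4.

day 4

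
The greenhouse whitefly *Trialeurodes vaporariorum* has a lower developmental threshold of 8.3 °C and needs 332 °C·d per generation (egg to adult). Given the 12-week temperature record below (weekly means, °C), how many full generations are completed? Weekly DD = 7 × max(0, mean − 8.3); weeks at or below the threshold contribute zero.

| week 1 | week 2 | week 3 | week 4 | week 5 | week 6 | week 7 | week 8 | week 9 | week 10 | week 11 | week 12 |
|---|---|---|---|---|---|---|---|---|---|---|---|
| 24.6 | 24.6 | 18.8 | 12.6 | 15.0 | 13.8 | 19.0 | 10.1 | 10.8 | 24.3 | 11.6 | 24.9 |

2 generations

Weekly DD (7 × max(0, T̄ − 8.3)): 114.1, 114.1, 73.5, 30.1, 46.9, 38.5, 74.9, 12.6, 17.5, 112.0, 23.1, 116.2.
Season total = 773.5 DD.
Complete generations = ⌊773.5 / 332⌋ = 2.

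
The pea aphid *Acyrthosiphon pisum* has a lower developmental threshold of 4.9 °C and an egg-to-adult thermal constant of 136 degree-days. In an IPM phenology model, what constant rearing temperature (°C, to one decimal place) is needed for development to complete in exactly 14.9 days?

14.0 °C

Required daily accumulation = 136 / 14.9 = 9.128 DD/day.
T = T_base + 9.128 = 4.9 + 9.128 = 14.028 ≈ 14.0 °C.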